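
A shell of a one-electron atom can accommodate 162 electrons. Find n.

2n² = 162 ⇒ n² = 81 ⇒ n = 9.

n = 9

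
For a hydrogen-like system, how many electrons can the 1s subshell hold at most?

2

A subshell with ℓ = 0 has 2ℓ+1 = 1 orbital, each holding 2 electrons (spin ±1/2), so 1 × 2 = 2.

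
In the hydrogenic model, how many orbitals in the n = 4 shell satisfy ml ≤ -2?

3

For n = 4, l ranges over 0 … 3.
The (l, ml) pairs meeting ml ≤ -2 give: l=2 → 1; l=3 → 2.
Total orbitals: 1 + 2 = 3.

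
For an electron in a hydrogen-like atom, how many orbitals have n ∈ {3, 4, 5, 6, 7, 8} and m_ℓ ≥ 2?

Per-shell orbital counts meeting the constraint:
n=3 → 1; n=4 → 3; n=5 → 6; n=6 → 10; n=7 → 15; n=8 → 21.
Total orbitals: 1 + 3 + 6 + 10 + 15 + 21 = 56.

56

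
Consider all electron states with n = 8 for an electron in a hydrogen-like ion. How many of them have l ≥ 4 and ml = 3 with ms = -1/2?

For n = 8, l ranges over 0 … 7.
Per l-value: l=4 → 1; l=5 → 1; l=6 → 1; l=7 → 1.
Orbitals: 1 + 1 + 1 + 1 = 4. With ms fixed to a single value there is one state per orbital, giving 4 states.

4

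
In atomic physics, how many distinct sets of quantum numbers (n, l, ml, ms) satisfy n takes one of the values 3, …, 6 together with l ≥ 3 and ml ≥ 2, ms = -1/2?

16

Treat each shell separately and count matching orbitals:
n=4 → 2; n=5 → 5; n=6 → 9.
Orbitals: 2 + 5 + 9 = 16. With ms fixed to -1/2 there is one state per orbital, so 16 states.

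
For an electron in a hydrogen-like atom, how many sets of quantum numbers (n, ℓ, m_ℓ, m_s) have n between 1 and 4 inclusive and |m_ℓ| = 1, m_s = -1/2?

Go shell by shell, enumerating (ℓ, m_ℓ) with |m_ℓ| = 1:
n=2 → 2; n=3 → 4; n=4 → 6.
Orbitals: 2 + 4 + 6 = 12. With m_s fixed to -1/2 there is one state per orbital, so 12 states.

12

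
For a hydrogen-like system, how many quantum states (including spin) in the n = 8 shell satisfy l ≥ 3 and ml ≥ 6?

For n = 8, l ranges over 0 … 7.
The (l, ml) pairs meeting l ≥ 3 and ml ≥ 6 give: l=6 → 1; l=7 → 2.
Orbitals: 1 + 2 = 3. Each orbital carries two spin states, so 3 × 2 = 6 states.

6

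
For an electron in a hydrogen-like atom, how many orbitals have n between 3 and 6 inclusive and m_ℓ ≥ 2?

Count contributing orbitals for each principal shell:
n=3 → 1; n=4 → 3; n=5 → 6; n=6 → 10.
Total orbitals: 1 + 3 + 6 + 10 = 20.

20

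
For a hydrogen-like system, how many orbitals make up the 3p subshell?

A subshell has 2l+1 orbitals; with l = 1, that's 3.

3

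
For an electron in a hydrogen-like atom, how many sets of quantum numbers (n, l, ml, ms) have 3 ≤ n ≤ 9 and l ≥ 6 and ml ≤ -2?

68

Count contributing orbitals for each principal shell:
n=7 → 5; n=8 → 11; n=9 → 18.
Orbitals: 5 + 11 + 18 = 34. Including both spin states (ms = ±1/2) gives 2 × 34 = 68 states.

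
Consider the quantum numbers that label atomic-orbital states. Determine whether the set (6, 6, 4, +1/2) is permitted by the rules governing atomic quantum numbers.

The orbital quantum number must satisfy 0 ≤ ℓ ≤ n−1. With n = 6 the allowed ℓ values are 0, 1, 2, 3, 4, 5, so ℓ = 6 is out of range.

No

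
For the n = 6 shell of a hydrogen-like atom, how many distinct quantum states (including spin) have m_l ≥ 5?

2

For n = 6, l ranges over 0 … 5.
Per l-value: l=5 → 1.
Orbitals: 1. Each orbital carries two spin states, so 1 × 2 = 2 states.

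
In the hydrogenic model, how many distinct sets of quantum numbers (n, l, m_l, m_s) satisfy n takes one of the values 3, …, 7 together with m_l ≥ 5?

Treat each shell separately and count matching orbitals:
n=6 → 1; n=7 → 3.
Orbitals: 1 + 3 = 4. Including both spin states (m_s = ±1/2) gives 2 × 4 = 8 states.

8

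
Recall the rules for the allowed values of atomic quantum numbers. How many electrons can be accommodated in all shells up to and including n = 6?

182

Total orbitals = 1² + 2² + 3² + 4² + 5² + 6² = 91. Doubling for spin gives 182 electrons.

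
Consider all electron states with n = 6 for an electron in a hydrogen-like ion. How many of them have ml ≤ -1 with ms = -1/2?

The n = 6 shell has l = 0 through 5; check each.
Orbitals with ml ≤ -1, by l: l=1 → 1; l=2 → 2; l=3 → 3; l=4 → 4; l=5 → 5.
Orbitals: 1 + 2 + 3 + 4 + 5 = 15. With ms fixed to a single value there is one state per orbital, giving 15 states.

15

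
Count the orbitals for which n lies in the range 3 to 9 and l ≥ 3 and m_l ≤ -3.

56

For each n in the range, tally the orbitals obeying l ≥ 3 and m_l ≤ -3:
n=4 → 1; n=5 → 3; n=6 → 6; n=7 → 10; n=8 → 15; n=9 → 21.
Total orbitals: 1 + 3 + 6 + 10 + 15 + 21 = 56.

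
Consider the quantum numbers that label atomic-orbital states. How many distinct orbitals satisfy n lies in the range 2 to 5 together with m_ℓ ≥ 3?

4

Work shell by shell — for each n, count the (ℓ, m_ℓ) pairs that satisfy m_ℓ ≥ 3:
n=4 → 1; n=5 → 3.
Total orbitals: 1 + 3 = 4.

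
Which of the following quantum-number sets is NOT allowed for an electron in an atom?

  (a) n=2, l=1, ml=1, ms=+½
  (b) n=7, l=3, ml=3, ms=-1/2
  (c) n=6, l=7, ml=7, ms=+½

(c) has l = 7 ≥ n = 6, violating 0 ≤ l ≤ n−1.
The remaining sets (a), (b) satisfy all four rules.

(c)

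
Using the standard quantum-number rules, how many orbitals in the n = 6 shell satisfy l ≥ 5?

11

Per l-value: l=5 → 11.
Total orbitals: 11.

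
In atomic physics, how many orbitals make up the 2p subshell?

3

A subshell has 2l+1 orbitals; with l = 1, that's 3.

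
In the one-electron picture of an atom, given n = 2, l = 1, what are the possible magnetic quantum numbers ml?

ml takes every integer from −l to +l. With l = 1 that gives the 3 values -1, 0, 1.

-1, 0, 1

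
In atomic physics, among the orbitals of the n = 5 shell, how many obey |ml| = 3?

4

The n = 5 shell has l = 0 through 4; check each.
The (l, ml) pairs meeting |ml| = 3 give: l=3 → 2; l=4 → 2.
Total orbitals: 2 + 2 = 4.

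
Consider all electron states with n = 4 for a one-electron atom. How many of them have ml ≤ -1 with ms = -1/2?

6

The n = 4 shell has l = 0 through 3; check each.
Per l-value: l=1 → 1; l=2 → 2; l=3 → 3.
Orbitals: 1 + 2 + 3 = 6. With ms fixed to a single value there is one state per orbital, giving 6 states.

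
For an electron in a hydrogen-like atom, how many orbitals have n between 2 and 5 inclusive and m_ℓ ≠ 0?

Go shell by shell, enumerating (ℓ, m_ℓ) with m_ℓ ≠ 0:
n=2 → 2; n=3 → 6; n=4 → 12; n=5 → 20.
Total orbitals: 2 + 6 + 12 + 20 = 40.

40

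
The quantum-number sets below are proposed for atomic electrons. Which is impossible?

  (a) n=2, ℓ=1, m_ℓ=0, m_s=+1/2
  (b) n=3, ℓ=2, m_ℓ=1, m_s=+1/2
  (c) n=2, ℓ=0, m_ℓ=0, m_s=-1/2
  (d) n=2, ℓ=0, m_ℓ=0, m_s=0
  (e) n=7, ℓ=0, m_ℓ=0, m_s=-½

(d)

(d) has m_s = 0, but an electron's spin must be ±1/2.
The remaining sets (a), (b), (c), (e) satisfy all four rules.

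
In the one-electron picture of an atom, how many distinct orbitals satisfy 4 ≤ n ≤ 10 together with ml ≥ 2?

Per-shell orbital counts meeting the constraint:
n=4 → 3; n=5 → 6; n=6 → 10; n=7 → 15; n=8 → 21; n=9 → 28; n=10 → 36.
Total orbitals: 3 + 6 + 10 + 15 + 21 + 28 + 36 = 119.

119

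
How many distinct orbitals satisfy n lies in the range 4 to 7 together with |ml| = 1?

36

Count contributing orbitals for each principal shell:
n=4 → 6; n=5 → 8; n=6 → 10; n=7 → 12.
Total orbitals: 6 + 8 + 10 + 12 = 36.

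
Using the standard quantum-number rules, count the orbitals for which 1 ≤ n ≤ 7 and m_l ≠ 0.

112

Treat each shell separately and count matching orbitals:
n=2 → 2; n=3 → 6; n=4 → 12; n=5 → 20; n=6 → 30; n=7 → 42.
Total orbitals: 2 + 6 + 12 + 20 + 30 + 42 = 112.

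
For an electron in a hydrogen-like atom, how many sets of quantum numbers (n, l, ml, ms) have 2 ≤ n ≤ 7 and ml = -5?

Per-shell orbital counts meeting the constraint:
n=6 → 1; n=7 → 2.
Orbitals: 1 + 2 = 3. Including both spin states (ms = ±1/2) gives 2 × 3 = 6 states.

6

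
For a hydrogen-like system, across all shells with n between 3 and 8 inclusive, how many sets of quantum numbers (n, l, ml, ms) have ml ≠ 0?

Treat each shell separately and count matching orbitals:
n=3 → 6; n=4 → 12; n=5 → 20; n=6 → 30; n=7 → 42; n=8 → 56.
Orbitals: 6 + 12 + 20 + 30 + 42 + 56 = 166. Including both spin states (ms = ±1/2) gives 2 × 166 = 332 states.

332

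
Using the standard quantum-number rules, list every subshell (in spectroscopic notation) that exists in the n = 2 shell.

2s, 2p

For n = 2, l runs from 0 to 1. In spectroscopic notation l = 0,1,2,… ↔ s,p,d,f,g,h,i, so the subshells are 2s, 2p.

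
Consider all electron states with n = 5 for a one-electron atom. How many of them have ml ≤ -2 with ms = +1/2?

6

The n = 5 shell has l = 0 through 4; check each.
The (l, ml) pairs meeting ml ≤ -2 give: l=2 → 1; l=3 → 2; l=4 → 3.
Orbitals: 1 + 2 + 3 = 6. With ms fixed to a single value there is one state per orbital, giving 6 states.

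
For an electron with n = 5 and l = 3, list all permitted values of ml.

ml takes every integer from −l to +l. With l = 3 that gives the 7 values -3, -2, -1, 0, 1, 2, 3.

-3, -2, -1, 0, 1, 2, 3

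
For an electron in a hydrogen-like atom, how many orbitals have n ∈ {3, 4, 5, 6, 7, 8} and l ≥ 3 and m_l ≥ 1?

Count contributing orbitals for each principal shell:
n=4 → 3; n=5 → 7; n=6 → 12; n=7 → 18; n=8 → 25.
Total orbitals: 3 + 7 + 12 + 18 + 25 = 65.

65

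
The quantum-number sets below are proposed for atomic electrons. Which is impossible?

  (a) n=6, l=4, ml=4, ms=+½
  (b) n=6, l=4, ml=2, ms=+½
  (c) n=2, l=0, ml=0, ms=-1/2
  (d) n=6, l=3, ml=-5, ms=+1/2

(d) has |ml| = 5 > l = 3, violating −l ≤ ml ≤ l.
The remaining sets (a), (b), (c) satisfy all four rules.

(d)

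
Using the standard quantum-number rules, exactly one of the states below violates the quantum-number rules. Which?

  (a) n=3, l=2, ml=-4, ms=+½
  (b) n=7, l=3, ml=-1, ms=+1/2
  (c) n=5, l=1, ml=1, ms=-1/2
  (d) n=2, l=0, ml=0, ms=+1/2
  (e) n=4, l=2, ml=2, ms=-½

(a)

(a) has |ml| = 4 > l = 2, violating −l ≤ ml ≤ l.
The remaining sets (b), (c), (d), (e) satisfy all four rules.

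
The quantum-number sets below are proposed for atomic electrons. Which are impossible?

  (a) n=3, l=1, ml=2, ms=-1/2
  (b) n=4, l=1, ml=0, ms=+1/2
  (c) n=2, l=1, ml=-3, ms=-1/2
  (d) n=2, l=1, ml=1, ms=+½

(a) has |ml| = 2 > l = 1, violating −l ≤ ml ≤ l.
(c) has |ml| = 3 > l = 1, violating −l ≤ ml ≤ l.
The remaining sets (b), (d) satisfy all four rules.

(a) and (c)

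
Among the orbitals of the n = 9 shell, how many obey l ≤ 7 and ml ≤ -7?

1

The n = 9 shell has l = 0 through 8; check each.
Orbitals with l ≤ 7 and ml ≤ -7, by l: l=7 → 1.
Total orbitals: 1.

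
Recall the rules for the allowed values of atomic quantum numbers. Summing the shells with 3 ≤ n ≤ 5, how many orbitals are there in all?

50

Shell n has n² orbitals: 3²=9 + 4²=16 + 5²=25 = 50 orbitals.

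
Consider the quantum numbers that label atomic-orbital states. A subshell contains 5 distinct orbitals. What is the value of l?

2l+1 = 5 gives l = 2.

l = 2 (d)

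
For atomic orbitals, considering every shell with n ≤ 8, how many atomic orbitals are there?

Total orbitals = 1² + 2² + 3² + 4² + 5² + 6² + 7² + 8² = 204.

204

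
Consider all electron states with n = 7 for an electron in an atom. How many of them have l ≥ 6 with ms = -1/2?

13

For n = 7, l ranges over 0 … 6.
Contributions: l=6 → 13.
Orbitals: 13. With ms fixed to a single value there is one state per orbital, giving 13 states.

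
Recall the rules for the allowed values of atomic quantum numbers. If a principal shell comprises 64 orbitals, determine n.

n² = 64 ⇒ n = 8.

n = 8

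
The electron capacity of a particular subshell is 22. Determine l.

2(2l+1) = 22 ⇒ 2l+1 = 11 ⇒ l = 5.

l = 5 (h)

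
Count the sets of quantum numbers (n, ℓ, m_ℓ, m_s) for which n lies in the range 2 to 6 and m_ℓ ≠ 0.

Per-shell orbital counts meeting the constraint:
n=2 → 2; n=3 → 6; n=4 → 12; n=5 → 20; n=6 → 30.
Orbitals: 2 + 6 + 12 + 20 + 30 = 70. Including both spin states (m_s = ±1/2) gives 2 × 70 = 140 states.

140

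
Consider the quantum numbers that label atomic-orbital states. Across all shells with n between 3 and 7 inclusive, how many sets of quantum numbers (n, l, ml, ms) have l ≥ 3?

Go shell by shell, enumerating (l, ml) with l ≥ 3:
n=4 → 7; n=5 → 16; n=6 → 27; n=7 → 40.
Orbitals: 7 + 16 + 27 + 40 = 90. Including both spin states (ms = ±1/2) gives 2 × 90 = 180 states.

180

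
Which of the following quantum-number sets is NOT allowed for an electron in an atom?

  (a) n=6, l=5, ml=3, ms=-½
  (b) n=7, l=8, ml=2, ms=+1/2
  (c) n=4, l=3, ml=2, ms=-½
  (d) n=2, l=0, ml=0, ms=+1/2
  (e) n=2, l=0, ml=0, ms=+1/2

(b) has l = 8 ≥ n = 7, violating 0 ≤ l ≤ n−1.
The remaining sets (a), (c), (d), (e) satisfy all four rules.

(b)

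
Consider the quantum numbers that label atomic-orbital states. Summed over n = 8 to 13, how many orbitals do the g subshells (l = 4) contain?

54

A g subshell (l = 4) exists for every n ≥ 5, so shells n = 8, 9, 10, 11, 12, 13 each contribute one — 6 subshells.
Since each g subshell has 2·4+1 = 9 orbitals, the total is 6 × 9 = 54.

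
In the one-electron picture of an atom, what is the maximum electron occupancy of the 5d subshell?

10

A subshell with l = 2 has 2l+1 = 5 orbitals, each holding 2 electrons (spin ±1/2), so 5 × 2 = 10.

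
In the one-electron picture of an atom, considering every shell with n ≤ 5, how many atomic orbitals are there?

55

Total orbitals = 1² + 2² + 3² + 4² + 5² = 55.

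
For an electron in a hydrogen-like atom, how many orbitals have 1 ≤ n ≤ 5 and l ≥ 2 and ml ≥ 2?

Count contributing orbitals for each principal shell:
n=3 → 1; n=4 → 3; n=5 → 6.
Total orbitals: 1 + 3 + 6 = 10.

10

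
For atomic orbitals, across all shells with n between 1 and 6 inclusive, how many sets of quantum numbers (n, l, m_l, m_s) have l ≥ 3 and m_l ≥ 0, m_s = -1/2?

Treat each shell separately and count matching orbitals:
n=4 → 4; n=5 → 9; n=6 → 15.
Orbitals: 4 + 9 + 15 = 28. With m_s fixed to -1/2 there is one state per orbital, so 28 states.

28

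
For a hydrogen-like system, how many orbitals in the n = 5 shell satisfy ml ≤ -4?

1

For n = 5, l ranges over 0 … 4.
Orbitals with ml ≤ -4, by l: l=4 → 1.
Total orbitals: 1.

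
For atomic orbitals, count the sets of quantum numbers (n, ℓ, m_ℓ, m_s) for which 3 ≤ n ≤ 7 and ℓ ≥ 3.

For each n in the range, tally the orbitals obeying ℓ ≥ 3:
n=4 → 7; n=5 → 16; n=6 → 27; n=7 → 40.
Orbitals: 7 + 16 + 27 + 40 = 90. Including both spin states (m_s = ±1/2) gives 2 × 90 = 180 states.

180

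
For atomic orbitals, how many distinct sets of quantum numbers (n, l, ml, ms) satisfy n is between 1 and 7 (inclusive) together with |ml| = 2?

Go shell by shell, enumerating (l, ml) with |ml| = 2:
n=3 → 2; n=4 → 4; n=5 → 6; n=6 → 8; n=7 → 10.
Orbitals: 2 + 4 + 6 + 8 + 10 = 30. Including both spin states (ms = ±1/2) gives 2 × 30 = 60 states.

60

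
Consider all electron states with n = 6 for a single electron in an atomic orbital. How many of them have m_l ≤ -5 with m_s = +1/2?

For n = 6, l ranges over 0 … 5.
The (l, m_l) pairs meeting m_l ≤ -5 give: l=5 → 1.
Orbitals: 1. With m_s fixed to a single value there is one state per orbital, giving 1 state.

1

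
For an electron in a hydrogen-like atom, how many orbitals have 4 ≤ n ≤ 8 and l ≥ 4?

Per-shell orbital counts meeting the constraint:
n=5 → 9; n=6 → 20; n=7 → 33; n=8 → 48.
Total orbitals: 9 + 20 + 33 + 48 = 110.

110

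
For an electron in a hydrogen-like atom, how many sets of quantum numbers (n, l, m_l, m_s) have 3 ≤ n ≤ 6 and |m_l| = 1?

56

Go shell by shell, enumerating (l, m_l) with |m_l| = 1:
n=3 → 4; n=4 → 6; n=5 → 8; n=6 → 10.
Orbitals: 4 + 6 + 8 + 10 = 28. Including both spin states (m_s = ±1/2) gives 2 × 28 = 56 states.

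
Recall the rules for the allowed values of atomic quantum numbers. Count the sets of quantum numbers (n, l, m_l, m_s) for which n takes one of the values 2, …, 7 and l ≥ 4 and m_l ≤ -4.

20

Go shell by shell, enumerating (l, m_l) with l ≥ 4 and m_l ≤ -4:
n=5 → 1; n=6 → 3; n=7 → 6.
Orbitals: 1 + 3 + 6 = 10. Including both spin states (m_s = ±1/2) gives 2 × 10 = 20 states.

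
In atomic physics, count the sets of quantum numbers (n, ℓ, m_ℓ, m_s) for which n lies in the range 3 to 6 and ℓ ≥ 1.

164

Work shell by shell — for each n, count the (ℓ, m_ℓ) pairs that satisfy ℓ ≥ 1:
n=3 → 8; n=4 → 15; n=5 → 24; n=6 → 35.
Orbitals: 8 + 15 + 24 + 35 = 82. Including both spin states (m_s = ±1/2) gives 2 × 82 = 164 states.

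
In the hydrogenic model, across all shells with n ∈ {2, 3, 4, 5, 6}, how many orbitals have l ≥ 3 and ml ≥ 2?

16

For each n in the range, tally the orbitals obeying l ≥ 3 and ml ≥ 2:
n=4 → 2; n=5 → 5; n=6 → 9.
Total orbitals: 2 + 5 + 9 = 16.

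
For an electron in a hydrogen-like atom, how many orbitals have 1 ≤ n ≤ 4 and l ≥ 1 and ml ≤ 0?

16

Count contributing orbitals for each principal shell:
n=2 → 2; n=3 → 5; n=4 → 9.
Total orbitals: 2 + 5 + 9 = 16.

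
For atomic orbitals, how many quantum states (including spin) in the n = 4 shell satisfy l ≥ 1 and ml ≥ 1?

The n = 4 shell has l = 0 through 3; check each.
The (l, ml) pairs meeting l ≥ 1 and ml ≥ 1 give: l=1 → 1; l=2 → 2; l=3 → 3.
Orbitals: 1 + 2 + 3 = 6. Each orbital carries two spin states, so 6 × 2 = 12 states.

12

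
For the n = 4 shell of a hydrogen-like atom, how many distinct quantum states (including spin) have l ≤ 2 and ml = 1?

4

Contributions: l=1 → 1; l=2 → 1.
Orbitals: 1 + 1 = 2. Each orbital carries two spin states, so 2 × 2 = 4 states.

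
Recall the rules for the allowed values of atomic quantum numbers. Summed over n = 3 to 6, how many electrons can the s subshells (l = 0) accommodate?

An s subshell (l = 0) exists for every n ≥ 1, so shells n = 3, 4, 5, 6 each contribute one — 4 subshells.
Since each s subshell holds 2(2·0+1) = 2 electrons, the total is 4 × 2 = 8.

8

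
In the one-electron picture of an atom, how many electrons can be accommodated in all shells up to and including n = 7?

Total orbitals = 1² + 2² + 3² + 4² + 5² + 6² + 7² = 140. Doubling for spin gives 280 electrons.

280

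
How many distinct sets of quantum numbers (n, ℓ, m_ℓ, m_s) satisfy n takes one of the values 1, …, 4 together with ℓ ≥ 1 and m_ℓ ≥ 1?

Go shell by shell, enumerating (ℓ, m_ℓ) with ℓ ≥ 1 and m_ℓ ≥ 1:
n=2 → 1; n=3 → 3; n=4 → 6.
Orbitals: 1 + 3 + 6 = 10. Including both spin states (m_s = ±1/2) gives 2 × 10 = 20 states.

20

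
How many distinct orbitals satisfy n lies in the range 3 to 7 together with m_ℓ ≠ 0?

For each n in the range, tally the orbitals obeying m_ℓ ≠ 0:
n=3 → 6; n=4 → 12; n=5 → 20; n=6 → 30; n=7 → 42.
Total orbitals: 6 + 12 + 20 + 30 + 42 = 110.

110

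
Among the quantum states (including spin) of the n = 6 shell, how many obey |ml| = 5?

For n = 6, l ranges over 0 … 5.
Orbitals with |ml| = 5, by l: l=5 → 2.
Orbitals: 2. Each orbital carries two spin states, so 2 × 2 = 4 states.

4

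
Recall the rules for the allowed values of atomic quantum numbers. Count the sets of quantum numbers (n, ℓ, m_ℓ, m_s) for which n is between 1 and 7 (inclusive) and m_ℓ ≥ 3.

Count contributing orbitals for each principal shell:
n=4 → 1; n=5 → 3; n=6 → 6; n=7 → 10.
Orbitals: 1 + 3 + 6 + 10 = 20. Including both spin states (m_s = ±1/2) gives 2 × 20 = 40 states.

40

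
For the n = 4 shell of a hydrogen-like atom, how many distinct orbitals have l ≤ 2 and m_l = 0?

3

The (l, m_l) pairs meeting l ≤ 2 and m_l = 0 give: l=0 → 1; l=1 → 1; l=2 → 1.
Total orbitals: 1 + 1 + 1 = 3.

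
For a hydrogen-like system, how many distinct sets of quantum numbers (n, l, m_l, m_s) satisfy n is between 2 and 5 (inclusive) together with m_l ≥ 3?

8

Per-shell orbital counts meeting the constraint:
n=4 → 1; n=5 → 3.
Orbitals: 1 + 3 = 4. Including both spin states (m_s = ±1/2) gives 2 × 4 = 8 states.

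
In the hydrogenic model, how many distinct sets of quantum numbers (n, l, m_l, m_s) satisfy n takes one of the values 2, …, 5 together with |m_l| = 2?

24

Per-shell orbital counts meeting the constraint:
n=3 → 2; n=4 → 4; n=5 → 6.
Orbitals: 2 + 4 + 6 = 12. Including both spin states (m_s = ±1/2) gives 2 × 12 = 24 states.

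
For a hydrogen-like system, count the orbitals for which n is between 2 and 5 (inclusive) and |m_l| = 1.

Treat each shell separately and count matching orbitals:
n=2 → 2; n=3 → 4; n=4 → 6; n=5 → 8.
Total orbitals: 2 + 4 + 6 + 8 = 20.

20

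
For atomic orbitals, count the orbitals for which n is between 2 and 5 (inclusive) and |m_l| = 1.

20

Work shell by shell — for each n, count the (l, m_l) pairs that satisfy |m_l| = 1:
n=2 → 2; n=3 → 4; n=4 → 6; n=5 → 8.
Total orbitals: 2 + 4 + 6 + 8 = 20.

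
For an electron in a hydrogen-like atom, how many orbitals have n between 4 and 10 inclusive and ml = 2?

Count contributing orbitals for each principal shell:
n=4 → 2; n=5 → 3; n=6 → 4; n=7 → 5; n=8 → 6; n=9 → 7; n=10 → 8.
Total orbitals: 2 + 3 + 4 + 5 + 6 + 7 + 8 = 35.

35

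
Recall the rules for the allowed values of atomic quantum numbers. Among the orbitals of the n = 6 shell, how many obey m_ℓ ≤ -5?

For n = 6, ℓ ranges over 0 … 5.
Contributions: ℓ=5 → 1.
Total orbitals: 1.

1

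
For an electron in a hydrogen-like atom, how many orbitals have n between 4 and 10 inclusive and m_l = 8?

3

Count contributing orbitals for each principal shell:
n=9 → 1; n=10 → 2.
Total orbitals: 1 + 2 = 3.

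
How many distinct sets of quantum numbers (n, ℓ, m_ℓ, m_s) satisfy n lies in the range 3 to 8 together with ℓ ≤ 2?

Go shell by shell, enumerating (ℓ, m_ℓ) with ℓ ≤ 2:
n=3 → 9; n=4 → 9; n=5 → 9; n=6 → 9; n=7 → 9; n=8 → 9.
Orbitals: 9 + 9 + 9 + 9 + 9 + 9 = 54. Including both spin states (m_s = ±1/2) gives 2 × 54 = 108 states.

108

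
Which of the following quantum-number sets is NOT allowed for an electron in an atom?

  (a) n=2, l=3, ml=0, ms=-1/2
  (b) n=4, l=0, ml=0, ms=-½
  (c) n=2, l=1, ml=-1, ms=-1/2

(a) has l = 3 ≥ n = 2, violating 0 ≤ l ≤ n−1.
The remaining sets (b), (c) satisfy all four rules.

(a)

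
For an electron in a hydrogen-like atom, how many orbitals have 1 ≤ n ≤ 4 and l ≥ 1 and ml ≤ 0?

Per-shell orbital counts meeting the constraint:
n=2 → 2; n=3 → 5; n=4 → 9.
Total orbitals: 2 + 5 + 9 = 16.

16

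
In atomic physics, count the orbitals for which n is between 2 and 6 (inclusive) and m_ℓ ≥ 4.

Work shell by shell — for each n, count the (ℓ, m_ℓ) pairs that satisfy m_ℓ ≥ 4:
n=5 → 1; n=6 → 3.
Total orbitals: 1 + 3 = 4.

4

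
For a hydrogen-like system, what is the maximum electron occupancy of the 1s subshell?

A subshell with l = 0 has 2l+1 = 1 orbital, each holding 2 electrons (spin ±1/2), so 1 × 2 = 2.

2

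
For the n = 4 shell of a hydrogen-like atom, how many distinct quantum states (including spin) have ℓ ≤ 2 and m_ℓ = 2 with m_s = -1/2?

1

Per ℓ-value: ℓ=2 → 1.
Orbitals: 1. With m_s fixed to a single value there is one state per orbital, giving 1 state.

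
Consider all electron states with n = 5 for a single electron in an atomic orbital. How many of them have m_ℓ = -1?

8

Go through ℓ = 0, …, 4 (the values permitted for n = 5).
Contributions: ℓ=1 → 1; ℓ=2 → 1; ℓ=3 → 1; ℓ=4 → 1.
Orbitals: 1 + 1 + 1 + 1 = 4. Each orbital carries two spin states, so 4 × 2 = 8 states.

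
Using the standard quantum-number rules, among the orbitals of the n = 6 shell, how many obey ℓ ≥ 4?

Per ℓ-value: ℓ=4 → 9; ℓ=5 → 11.
Total orbitals: 9 + 11 = 20.

20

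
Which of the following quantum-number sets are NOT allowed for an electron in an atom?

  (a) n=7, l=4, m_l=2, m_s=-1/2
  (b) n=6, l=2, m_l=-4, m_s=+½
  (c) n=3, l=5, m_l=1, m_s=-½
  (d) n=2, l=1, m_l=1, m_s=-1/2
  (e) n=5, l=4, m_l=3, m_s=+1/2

(b) has |m_l| = 4 > l = 2, violating −l ≤ m_l ≤ l.
(c) has l = 5 ≥ n = 3, violating 0 ≤ l ≤ n−1.
The remaining sets (a), (d), (e) satisfy all four rules.

(b) and (c)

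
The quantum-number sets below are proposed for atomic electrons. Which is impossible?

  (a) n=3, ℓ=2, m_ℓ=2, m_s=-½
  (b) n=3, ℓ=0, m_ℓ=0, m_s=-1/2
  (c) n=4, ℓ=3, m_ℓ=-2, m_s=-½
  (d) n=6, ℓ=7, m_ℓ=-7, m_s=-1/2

(d)

(d) has ℓ = 7 ≥ n = 6, violating 0 ≤ ℓ ≤ n−1.
The remaining sets (a), (b), (c) satisfy all four rules.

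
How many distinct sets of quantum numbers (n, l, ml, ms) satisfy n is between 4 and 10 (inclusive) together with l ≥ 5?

410

Go shell by shell, enumerating (l, ml) with l ≥ 5:
n=6 → 11; n=7 → 24; n=8 → 39; n=9 → 56; n=10 → 75.
Orbitals: 11 + 24 + 39 + 56 + 75 = 205. Including both spin states (ms = ±1/2) gives 2 × 205 = 410 states.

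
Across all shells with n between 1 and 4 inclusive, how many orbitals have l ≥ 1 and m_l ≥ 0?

16

Go shell by shell, enumerating (l, m_l) with l ≥ 1 and m_l ≥ 0:
n=2 → 2; n=3 → 5; n=4 → 9.
Total orbitals: 2 + 5 + 9 = 16.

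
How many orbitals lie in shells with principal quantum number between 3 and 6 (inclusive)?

86

Shell n has n² orbitals: 3²=9 + 4²=16 + 5²=25 + 6²=36 = 86 orbitals.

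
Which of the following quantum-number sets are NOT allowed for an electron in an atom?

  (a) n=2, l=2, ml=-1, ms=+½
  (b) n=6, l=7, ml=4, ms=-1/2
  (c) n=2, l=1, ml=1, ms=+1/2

(a) and (b)

(a) has l = 2 ≥ n = 2, violating 0 ≤ l ≤ n−1.
(b) has l = 7 ≥ n = 6, violating 0 ≤ l ≤ n−1.
The remaining set (c) satisfies all four rules.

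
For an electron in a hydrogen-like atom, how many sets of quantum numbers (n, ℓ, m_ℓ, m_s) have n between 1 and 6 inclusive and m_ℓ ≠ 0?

140

Treat each shell separately and count matching orbitals:
n=2 → 2; n=3 → 6; n=4 → 12; n=5 → 20; n=6 → 30.
Orbitals: 2 + 6 + 12 + 20 + 30 = 70. Including both spin states (m_s = ±1/2) gives 2 × 70 = 140 states.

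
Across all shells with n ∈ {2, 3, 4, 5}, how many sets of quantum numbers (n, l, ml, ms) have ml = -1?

20

Per-shell orbital counts meeting the constraint:
n=2 → 1; n=3 → 2; n=4 → 3; n=5 → 4.
Orbitals: 1 + 2 + 3 + 4 = 10. Including both spin states (ms = ±1/2) gives 2 × 10 = 20 states.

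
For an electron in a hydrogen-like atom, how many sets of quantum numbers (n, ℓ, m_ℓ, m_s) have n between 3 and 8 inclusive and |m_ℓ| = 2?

84

For each n in the range, tally the orbitals obeying |m_ℓ| = 2:
n=3 → 2; n=4 → 4; n=5 → 6; n=6 → 8; n=7 → 10; n=8 → 12.
Orbitals: 2 + 4 + 6 + 8 + 10 + 12 = 42. Including both spin states (m_s = ±1/2) gives 2 × 42 = 84 states.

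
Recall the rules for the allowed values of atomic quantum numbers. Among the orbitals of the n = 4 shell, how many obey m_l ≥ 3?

1

Go through l = 0, …, 3 (the values permitted for n = 4).
Orbitals with m_l ≥ 3, by l: l=3 → 1.
Total orbitals: 1.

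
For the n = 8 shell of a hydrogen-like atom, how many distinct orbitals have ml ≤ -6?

3

For n = 8, l ranges over 0 … 7.
Orbitals with ml ≤ -6, by l: l=6 → 1; l=7 → 2.
Total orbitals: 1 + 2 = 3.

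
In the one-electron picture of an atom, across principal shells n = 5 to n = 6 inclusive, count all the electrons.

Shell n has n² orbitals: 5²=25 + 6²=36 = 61 orbitals.
Two spin states per orbital: 2 × 61 = 122 electrons.

122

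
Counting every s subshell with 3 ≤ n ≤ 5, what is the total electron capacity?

An s subshell (l = 0) exists for every n ≥ 1, so shells n = 3, 4, 5 each contribute one — 3 subshells.
Since each s subshell holds 2(2·0+1) = 2 electrons, the total is 3 × 2 = 6.

6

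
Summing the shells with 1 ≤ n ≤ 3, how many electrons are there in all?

Shell n has n² orbitals: 1²=1 + 2²=4 + 3²=9 = 14 orbitals.
Two spin states per orbital: 2 × 14 = 28 electrons.

28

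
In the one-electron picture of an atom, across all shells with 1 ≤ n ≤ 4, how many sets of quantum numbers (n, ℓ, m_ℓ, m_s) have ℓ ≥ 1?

52

Work shell by shell — for each n, count the (ℓ, m_ℓ) pairs that satisfy ℓ ≥ 1:
n=2 → 3; n=3 → 8; n=4 → 15.
Orbitals: 3 + 8 + 15 = 26. Including both spin states (m_s = ±1/2) gives 2 × 26 = 52 states.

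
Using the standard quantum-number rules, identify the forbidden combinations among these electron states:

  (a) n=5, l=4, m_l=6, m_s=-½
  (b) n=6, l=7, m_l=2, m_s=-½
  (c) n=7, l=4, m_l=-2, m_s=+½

(a) has |m_l| = 6 > l = 4, violating −l ≤ m_l ≤ l.
(b) has l = 7 ≥ n = 6, violating 0 ≤ l ≤ n−1.
The remaining set (c) satisfies all four rules.

(a) and (b)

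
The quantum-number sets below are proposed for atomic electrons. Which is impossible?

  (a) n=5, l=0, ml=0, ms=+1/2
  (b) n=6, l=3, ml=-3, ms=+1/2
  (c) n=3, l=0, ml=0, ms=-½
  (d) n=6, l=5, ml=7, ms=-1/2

(d) has |ml| = 7 > l = 5, violating −l ≤ ml ≤ l.
The remaining sets (a), (b), (c) satisfy all four rules.

(d)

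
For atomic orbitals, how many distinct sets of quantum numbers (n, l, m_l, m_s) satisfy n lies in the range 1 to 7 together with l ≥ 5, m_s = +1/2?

Per-shell orbital counts meeting the constraint:
n=6 → 11; n=7 → 24.
Orbitals: 11 + 24 = 35. With m_s fixed to +1/2 there is one state per orbital, so 35 states.

35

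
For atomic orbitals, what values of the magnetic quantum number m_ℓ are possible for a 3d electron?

The 3d subshell has ℓ = 2, and m_ℓ takes every integer from −ℓ to +ℓ. With ℓ = 2 that gives the 5 values -2, -1, 0, 1, 2.

-2, -1, 0, 1, 2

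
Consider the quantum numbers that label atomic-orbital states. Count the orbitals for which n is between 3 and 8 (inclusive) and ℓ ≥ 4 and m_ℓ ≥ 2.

Treat each shell separately and count matching orbitals:
n=5 → 3; n=6 → 7; n=7 → 12; n=8 → 18.
Total orbitals: 3 + 7 + 12 + 18 = 40.

40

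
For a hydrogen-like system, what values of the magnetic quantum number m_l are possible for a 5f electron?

-3, -2, -1, 0, 1, 2, 3

The 5f subshell has l = 3, and m_l takes every integer from −l to +l. With l = 3 that gives the 7 values -3, -2, -1, 0, 1, 2, 3.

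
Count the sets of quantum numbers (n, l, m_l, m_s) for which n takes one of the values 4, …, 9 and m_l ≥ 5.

Per-shell orbital counts meeting the constraint:
n=6 → 1; n=7 → 3; n=8 → 6; n=9 → 10.
Orbitals: 1 + 3 + 6 + 10 = 20. Including both spin states (m_s = ±1/2) gives 2 × 20 = 40 states.

40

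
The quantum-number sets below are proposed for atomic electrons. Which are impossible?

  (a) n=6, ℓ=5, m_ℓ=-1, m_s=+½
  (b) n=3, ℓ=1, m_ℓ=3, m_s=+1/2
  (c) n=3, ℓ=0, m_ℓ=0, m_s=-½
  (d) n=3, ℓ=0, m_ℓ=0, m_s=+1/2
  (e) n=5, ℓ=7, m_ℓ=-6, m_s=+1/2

(b) and (e)

(b) has |m_ℓ| = 3 > ℓ = 1, violating −ℓ ≤ m_ℓ ≤ ℓ.
(e) has ℓ = 7 ≥ n = 5, violating 0 ≤ ℓ ≤ n−1.
The remaining sets (a), (c), (d) satisfy all four rules.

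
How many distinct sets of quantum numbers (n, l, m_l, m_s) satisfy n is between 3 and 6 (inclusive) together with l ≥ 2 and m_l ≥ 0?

80

For each n in the range, tally the orbitals obeying l ≥ 2 and m_l ≥ 0:
n=3 → 3; n=4 → 7; n=5 → 12; n=6 → 18.
Orbitals: 3 + 7 + 12 + 18 = 40. Including both spin states (m_s = ±1/2) gives 2 × 40 = 80 states.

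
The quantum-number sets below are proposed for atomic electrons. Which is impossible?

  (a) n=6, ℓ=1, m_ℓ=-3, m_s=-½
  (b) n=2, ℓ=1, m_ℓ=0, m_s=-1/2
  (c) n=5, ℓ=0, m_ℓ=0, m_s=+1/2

(a)

(a) has |m_ℓ| = 3 > ℓ = 1, violating −ℓ ≤ m_ℓ ≤ ℓ.
The remaining sets (b), (c) satisfy all four rules.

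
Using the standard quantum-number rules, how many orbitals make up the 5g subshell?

A subshell has 2l+1 orbitals; with l = 4, that's 9.

9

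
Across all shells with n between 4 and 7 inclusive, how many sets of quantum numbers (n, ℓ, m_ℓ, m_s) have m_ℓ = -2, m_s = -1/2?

Treat each shell separately and count matching orbitals:
n=4 → 2; n=5 → 3; n=6 → 4; n=7 → 5.
Orbitals: 2 + 3 + 4 + 5 = 14. With m_s fixed to -1/2 there is one state per orbital, so 14 states.

14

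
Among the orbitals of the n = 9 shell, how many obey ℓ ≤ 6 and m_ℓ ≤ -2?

The n = 9 shell has ℓ = 0 through 8; check each.
Per ℓ-value: ℓ=2 → 1; ℓ=3 → 2; ℓ=4 → 3; ℓ=5 → 4; ℓ=6 → 5.
Total orbitals: 1 + 2 + 3 + 4 + 5 = 15.

15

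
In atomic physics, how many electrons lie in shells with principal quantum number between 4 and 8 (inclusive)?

380

Shell n has n² orbitals: 4²=16 + 5²=25 + 6²=36 + 7²=49 + 8²=64 = 190 orbitals.
Two spin states per orbital: 2 × 190 = 380 electrons.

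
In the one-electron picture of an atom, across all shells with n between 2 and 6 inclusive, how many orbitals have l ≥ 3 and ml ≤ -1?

22

Treat each shell separately and count matching orbitals:
n=4 → 3; n=5 → 7; n=6 → 12.
Total orbitals: 3 + 7 + 12 = 22.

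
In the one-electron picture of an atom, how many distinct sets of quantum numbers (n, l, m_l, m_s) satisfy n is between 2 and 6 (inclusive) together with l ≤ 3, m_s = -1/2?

Count contributing orbitals for each principal shell:
n=2 → 4; n=3 → 9; n=4 → 16; n=5 → 16; n=6 → 16.
Orbitals: 4 + 9 + 16 + 16 + 16 = 61. With m_s fixed to -1/2 there is one state per orbital, so 61 states.

61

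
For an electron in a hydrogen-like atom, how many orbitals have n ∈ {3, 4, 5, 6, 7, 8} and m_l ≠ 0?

166

Go shell by shell, enumerating (l, m_l) with m_l ≠ 0:
n=3 → 6; n=4 → 12; n=5 → 20; n=6 → 30; n=7 → 42; n=8 → 56.
Total orbitals: 6 + 12 + 20 + 30 + 42 + 56 = 166.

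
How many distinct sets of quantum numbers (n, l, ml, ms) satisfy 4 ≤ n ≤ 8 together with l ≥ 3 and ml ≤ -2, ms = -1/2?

Count contributing orbitals for each principal shell:
n=4 → 2; n=5 → 5; n=6 → 9; n=7 → 14; n=8 → 20.
Orbitals: 2 + 5 + 9 + 14 + 20 = 50. With ms fixed to -1/2 there is one state per orbital, so 50 states.

50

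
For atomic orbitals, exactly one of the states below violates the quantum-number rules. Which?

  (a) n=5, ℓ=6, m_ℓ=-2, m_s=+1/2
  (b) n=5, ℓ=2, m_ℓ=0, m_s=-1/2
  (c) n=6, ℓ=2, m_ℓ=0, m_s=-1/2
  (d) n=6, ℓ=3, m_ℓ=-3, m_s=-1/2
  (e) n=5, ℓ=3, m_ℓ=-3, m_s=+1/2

(a)

(a) has ℓ = 6 ≥ n = 5, violating 0 ≤ ℓ ≤ n−1.
The remaining sets (b), (c), (d), (e) satisfy all four rules.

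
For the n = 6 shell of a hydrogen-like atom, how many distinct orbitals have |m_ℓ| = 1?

The n = 6 shell has ℓ = 0 through 5; check each.
The (ℓ, m_ℓ) pairs meeting |m_ℓ| = 1 give: ℓ=1 → 2; ℓ=2 → 2; ℓ=3 → 2; ℓ=4 → 2; ℓ=5 → 2.
Total orbitals: 2 + 2 + 2 + 2 + 2 = 10.

10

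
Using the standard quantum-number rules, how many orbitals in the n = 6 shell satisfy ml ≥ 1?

With n = 6 the allowed l are 0, 1, …, 5.
The (l, ml) pairs meeting ml ≥ 1 give: l=1 → 1; l=2 → 2; l=3 → 3; l=4 → 4; l=5 → 5.
Total orbitals: 1 + 2 + 3 + 4 + 5 = 15.

15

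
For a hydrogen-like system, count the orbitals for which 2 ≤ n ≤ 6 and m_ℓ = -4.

3

Treat each shell separately and count matching orbitals:
n=5 → 1; n=6 → 2.
Total orbitals: 1 + 2 = 3.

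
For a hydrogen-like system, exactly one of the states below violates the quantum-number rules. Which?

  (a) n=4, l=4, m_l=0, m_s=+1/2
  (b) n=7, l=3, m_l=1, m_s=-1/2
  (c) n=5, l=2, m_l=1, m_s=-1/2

(a) has l = 4 ≥ n = 4, violating 0 ≤ l ≤ n−1.
The remaining sets (b), (c) satisfy all four rules.

(a)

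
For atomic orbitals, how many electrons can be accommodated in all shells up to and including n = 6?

Total orbitals = 1² + 2² + 3² + 4² + 5² + 6² = 91. Doubling for spin gives 182 electrons.

182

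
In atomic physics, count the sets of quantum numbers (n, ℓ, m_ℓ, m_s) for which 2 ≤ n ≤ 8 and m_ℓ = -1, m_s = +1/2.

28

Work shell by shell — for each n, count the (ℓ, m_ℓ) pairs that satisfy m_ℓ = -1:
n=2 → 1; n=3 → 2; n=4 → 3; n=5 → 4; n=6 → 5; n=7 → 6; n=8 → 7.
Orbitals: 1 + 2 + 3 + 4 + 5 + 6 + 7 = 28. With m_s fixed to +1/2 there is one state per orbital, so 28 states.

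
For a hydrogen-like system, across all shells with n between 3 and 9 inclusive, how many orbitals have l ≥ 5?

130

Work shell by shell — for each n, count the (l, m_l) pairs that satisfy l ≥ 5:
n=6 → 11; n=7 → 24; n=8 → 39; n=9 → 56.
Total orbitals: 11 + 24 + 39 + 56 = 130.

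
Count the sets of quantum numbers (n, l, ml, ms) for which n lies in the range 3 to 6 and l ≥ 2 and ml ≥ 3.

20

Per-shell orbital counts meeting the constraint:
n=4 → 1; n=5 → 3; n=6 → 6.
Orbitals: 1 + 3 + 6 = 10. Including both spin states (ms = ±1/2) gives 2 × 10 = 20 states.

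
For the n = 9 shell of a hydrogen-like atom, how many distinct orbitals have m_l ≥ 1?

36

For n = 9, l ranges over 0 … 8.
Orbitals with m_l ≥ 1, by l: l=1 → 1; l=2 → 2; l=3 → 3; l=4 → 4; l=5 → 5; l=6 → 6; l=7 → 7; l=8 → 8.
Total orbitals: 1 + 2 + 3 + 4 + 5 + 6 + 7 + 8 = 36.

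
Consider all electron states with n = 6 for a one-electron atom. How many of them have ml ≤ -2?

For n = 6, l ranges over 0 … 5.
Orbitals with ml ≤ -2, by l: l=2 → 1; l=3 → 2; l=4 → 3; l=5 → 4.
Orbitals: 1 + 2 + 3 + 4 = 10. Each orbital carries two spin states, so 10 × 2 = 20 states.

20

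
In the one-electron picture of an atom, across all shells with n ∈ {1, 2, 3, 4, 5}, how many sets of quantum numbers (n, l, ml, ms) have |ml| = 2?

For each n in the range, tally the orbitals obeying |ml| = 2:
n=3 → 2; n=4 → 4; n=5 → 6.
Orbitals: 2 + 4 + 6 = 12. Including both spin states (ms = ±1/2) gives 2 × 12 = 24 states.

24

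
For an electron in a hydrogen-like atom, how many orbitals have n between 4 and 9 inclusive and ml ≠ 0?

Go shell by shell, enumerating (l, ml) with ml ≠ 0:
n=4 → 12; n=5 → 20; n=6 → 30; n=7 → 42; n=8 → 56; n=9 → 72.
Total orbitals: 12 + 20 + 30 + 42 + 56 + 72 = 232.

232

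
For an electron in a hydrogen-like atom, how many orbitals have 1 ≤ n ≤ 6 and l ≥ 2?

70

Go shell by shell, enumerating (l, m_l) with l ≥ 2:
n=3 → 5; n=4 → 12; n=5 → 21; n=6 → 32.
Total orbitals: 5 + 12 + 21 + 32 = 70.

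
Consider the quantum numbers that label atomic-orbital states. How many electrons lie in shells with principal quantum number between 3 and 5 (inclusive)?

Shell n has n² orbitals: 3²=9 + 4²=16 + 5²=25 = 50 orbitals.
Two spin states per orbital: 2 × 50 = 100 electrons.

100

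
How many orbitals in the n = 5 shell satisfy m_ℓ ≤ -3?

Go through ℓ = 0, …, 4 (the values permitted for n = 5).
Per ℓ-value: ℓ=3 → 1; ℓ=4 → 2.
Total orbitals: 1 + 2 = 3.

3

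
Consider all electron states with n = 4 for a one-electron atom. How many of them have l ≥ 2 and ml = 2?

Go through l = 0, …, 3 (the values permitted for n = 4).
The (l, ml) pairs meeting l ≥ 2 and ml = 2 give: l=2 → 1; l=3 → 1.
Orbitals: 1 + 1 = 2. Each orbital carries two spin states, so 2 × 2 = 4 states.

4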